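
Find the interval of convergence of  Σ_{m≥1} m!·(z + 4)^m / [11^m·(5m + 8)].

Apply the ratio test: |a_{m+1}| / |a_m| = (m+1) · 1/11 · (5m + 8)/(5(m+1) + 8), which tends to ∞ as m → ∞.
The ratio grows without bound, so the series diverges whenever (z + 4) ≠ 0; it converges only at z = -4. R = 0.

{-4}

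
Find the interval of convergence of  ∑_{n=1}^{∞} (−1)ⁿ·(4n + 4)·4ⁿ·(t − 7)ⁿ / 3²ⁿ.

(19/4, 37/4)

The ratio of consecutive coefficients is [(4(n+1) + 4)/(4n + 4)] · 4/9 → 4/9.
Convergence for |t − 7| · 4/9 < 1, i.e. |t − 7| < 9/4. So R = 9/4.
At t = 37/4: the terms do not tend to 0, so the series diverges.
When t = 19/4, the n-th term does not approach 0; divergence by the term test.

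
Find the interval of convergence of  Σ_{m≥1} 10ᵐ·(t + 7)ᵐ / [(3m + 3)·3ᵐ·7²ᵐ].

[-217/10, 77/10)

The ratio of consecutive coefficients is [(3m + 3)/(3(m+1) + 3)] · 10/(3·49) → 10/147.
Convergence for |t + 7| · 10/147 < 1, i.e. |t + 7| < 147/10. So R = 147/10.
At t = 77/10: the terms behave like c/m; limit comparison with the harmonic series gives divergence.
Check t = -217/10: convergence follows from the alternating series test (terms decrease monotonically to 0).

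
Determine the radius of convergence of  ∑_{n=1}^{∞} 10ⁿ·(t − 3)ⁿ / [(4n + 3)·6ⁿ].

By the ratio test, |a_{n+1}/a_n| = [(4n + 3)/(4(n+1) + 3)] · 10/6 → 5/3.
Thus R = 1/(5/3) = 3/5.

R = 3/5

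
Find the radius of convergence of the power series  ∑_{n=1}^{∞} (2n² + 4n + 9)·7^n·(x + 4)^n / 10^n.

The ratio of consecutive coefficients is [(2(n+1)² + 4(n+1) + 9)/(2n² + 4n + 9)] · 7/10 → 7/10.
The series converges when 7/10 · |x + 4| < 1, giving R = 10/7.

R = 10/7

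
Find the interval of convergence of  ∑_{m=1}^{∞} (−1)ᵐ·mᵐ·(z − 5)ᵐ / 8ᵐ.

{5}

Root test: |a_m|^(1/m) = m/8 → ∞.
The root grows without bound, so R = 0 (convergence only at z = 5).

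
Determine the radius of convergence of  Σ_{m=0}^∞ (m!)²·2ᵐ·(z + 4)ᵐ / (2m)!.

By the ratio test, |a_{m+1}/a_m| = (m+1)²/[(2m+1)·(2m+2)] · 2 → 1/2.
Convergence for |z + 4| · 1/2 < 1, i.e. |z + 4| < 2. So R = 2.

R = 2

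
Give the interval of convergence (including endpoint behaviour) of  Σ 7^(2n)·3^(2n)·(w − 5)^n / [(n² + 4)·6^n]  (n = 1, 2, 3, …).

[733/147, 737/147]

By the ratio test, |a_{n+1}/a_n| = [(n² + 4)/((n+1)² + 4)] · 49·9/6 → 147/2.
Convergence for |w − 5| · 147/2 < 1, i.e. |w − 5| < 2/147. So R = 2/147.
Endpoint w = 737/147: the terms are on the order of 1/n², so the series converges absolutely by comparison with the p-series (p = 2 > 1).
At w = 733/147: absolute convergence follows by limit comparison with Σ 1/n².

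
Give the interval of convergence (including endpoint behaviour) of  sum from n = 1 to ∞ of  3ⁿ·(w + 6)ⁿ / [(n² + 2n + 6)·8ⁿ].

The ratio of consecutive coefficients is [(n² + 2n + 6)/((n+1)² + 2(n+1) + 6)] · 3/8 → 3/8.
Thus R = 1/(3/8) = 8/3.
Check w = -10/3: absolute convergence follows by limit comparison with Σ 1/n².
Endpoint w = -26/3: absolute convergence follows by limit comparison with Σ 1/n².

[-26/3, -10/3]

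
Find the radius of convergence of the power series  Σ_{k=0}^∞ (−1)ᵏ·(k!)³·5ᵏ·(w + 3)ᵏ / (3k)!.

By the ratio test, |a_{k+1}/a_k| = (k+1)³/[(3k+1)·(3k+2)·(3k+3)] · 5 → 5/27.
Convergence for |w + 3| · 5/27 < 1, i.e. |w + 3| < 27/5. So R = 27/5.

R = 27/5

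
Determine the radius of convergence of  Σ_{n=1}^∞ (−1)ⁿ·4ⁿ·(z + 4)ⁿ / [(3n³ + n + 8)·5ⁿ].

The ratio of consecutive coefficients is [(3n³ + n + 8)/(3(n+1)³ + (n+1) + 8)] · 4/5 → 4/5.
Convergence for |z + 4| · 4/5 < 1, i.e. |z + 4| < 5/4. So R = 5/4.

R = 5/4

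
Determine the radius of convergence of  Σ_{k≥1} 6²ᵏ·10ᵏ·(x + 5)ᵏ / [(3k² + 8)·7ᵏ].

R = 7/360

Apply the ratio test: |a_{k+1}| / |a_k| = [(3k² + 8)/(3(k+1)² + 8)] · 36·10/7, which tends to 360/7 as k → ∞.
Convergence for |x + 5| · 360/7 < 1, i.e. |x + 5| < 7/360. So R = 7/360.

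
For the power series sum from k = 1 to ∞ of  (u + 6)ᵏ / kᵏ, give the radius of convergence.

Applying the root test, |a_k|^(1/k) = 1/k → 0.
The limit is 0 for every u, so R = ∞.

R = ∞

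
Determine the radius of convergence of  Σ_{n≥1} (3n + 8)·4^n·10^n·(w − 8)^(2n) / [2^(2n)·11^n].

R = √110/10

The ratio of consecutive coefficients is [(3(n+1) + 8)/(3n + 8)] · 4·10/(4·11) → 10/11.
Successive powers of (w − 8) differ by 2, so the series converges when |w − 8|² · 10/11 < 1, i.e. |w − 8| < √(11/10). So R = √110/10.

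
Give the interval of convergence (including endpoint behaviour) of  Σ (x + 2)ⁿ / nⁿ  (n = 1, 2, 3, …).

By the Cauchy root test, |a_n|^(1/n) = 1/n → 0.
Since the n-th root of |a_n| tends to 0, the series converges for all real x; R = ∞.

(−∞, ∞)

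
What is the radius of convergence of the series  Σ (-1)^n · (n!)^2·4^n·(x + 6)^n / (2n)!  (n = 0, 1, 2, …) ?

R = 1

Ratio test: |a_{n+1}/a_n| = (n+1)²/[(2n+1)·(2n+2)] · 4 → 1 as n → ∞.
Hence R = 1.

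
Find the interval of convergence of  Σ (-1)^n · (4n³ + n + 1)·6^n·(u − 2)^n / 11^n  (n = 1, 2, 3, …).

Apply the ratio test: |a_{n+1}| / |a_n| = [(4(n+1)³ + (n+1) + 1)/(4n³ + n + 1)] · 6/11, which tends to 6/11 as n → ∞.
Convergence for |u − 2| · 6/11 < 1, i.e. |u − 2| < 11/6. So R = 11/6.
When u = 23/6, the terms have absolute value of order n³, which does not tend to 0, so the series diverges by the divergence test.
When u = 1/6, the n-th term does not approach 0; divergence by the term test.

(1/6, 23/6)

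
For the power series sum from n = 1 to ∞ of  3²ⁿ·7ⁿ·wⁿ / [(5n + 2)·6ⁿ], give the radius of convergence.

R = 2/21

The ratio of consecutive coefficients is [(5n + 2)/(5(n+1) + 2)] · 9·7/6 → 21/2.
Hence the series converges for |w| < 1/(21/2) = 2/21, so the radius of convergence is 2/21.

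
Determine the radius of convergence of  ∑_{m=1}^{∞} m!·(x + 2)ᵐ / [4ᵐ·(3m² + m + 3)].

R = 0

The ratio of consecutive coefficients is (m+1) · 1/4 · (3m² + m + 3)/(3(m+1)² + (m+1) + 3) → ∞.
The ratio grows without bound, so the series diverges whenever (x + 2) ≠ 0; it converges only at x = -2. R = 0.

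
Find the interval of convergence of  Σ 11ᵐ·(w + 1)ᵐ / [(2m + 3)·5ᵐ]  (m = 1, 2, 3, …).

Ratio test: |a_{m+1}/a_m| = [(2m + 3)/(2(m+1) + 3)] · 11/5 → 11/5 as m → ∞.
Hence the series converges for |w + 1| < 1/(11/5) = 5/11, so the radius of convergence is 5/11.
Check w = -6/11: the terms behave like c/m; limit comparison with the harmonic series gives divergence.
Check w = -16/11: convergence follows from the alternating series test (terms decrease monotonically to 0).

[-16/11, -6/11)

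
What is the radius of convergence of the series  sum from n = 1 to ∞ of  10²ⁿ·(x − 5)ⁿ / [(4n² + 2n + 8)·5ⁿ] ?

Ratio test: |a_{n+1}/a_n| = [(4n² + 2n + 8)/(4(n+1)² + 2(n+1) + 8)] · 100/5 → 20 as n → ∞.
The series converges when 20 · |x − 5| < 1, giving R = 1/20.

R = 1/20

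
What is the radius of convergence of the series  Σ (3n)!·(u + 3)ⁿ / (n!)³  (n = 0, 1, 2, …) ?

By the ratio test, |a_{n+1}/a_n| = (3n+1)·(3n+2)·(3n+3)/(n+1)³ → 27.
Hence the series converges for |u + 3| < 1/(27) = 1/27, so the radius of convergence is 1/27.

R = 1/27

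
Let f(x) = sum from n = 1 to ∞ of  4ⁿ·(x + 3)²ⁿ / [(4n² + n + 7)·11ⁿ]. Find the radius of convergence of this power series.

R = √11/2

By the ratio test, |a_{n+1}/a_n| = [(4n² + n + 7)/(4(n+1)² + (n+1) + 7)] · 4/11 → 4/11.
Writing y = (x + 3)², the series in y has radius 11/4, so |x + 3| < √(11/4) and R = √11/2.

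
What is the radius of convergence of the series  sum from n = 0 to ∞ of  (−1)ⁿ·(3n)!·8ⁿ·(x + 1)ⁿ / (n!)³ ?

R = 1/216

The ratio of consecutive coefficients is (3n+1)·(3n+2)·(3n+3)/(n+1)³ · 8 → 216.
Convergence for |x + 1| · 216 < 1, i.e. |x + 1| < 1/216. So R = 1/216.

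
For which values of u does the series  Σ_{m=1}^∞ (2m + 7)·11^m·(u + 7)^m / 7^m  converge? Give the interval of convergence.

(-84/11, -70/11)

The ratio of consecutive coefficients is [(2(m+1) + 7)/(2m + 7)] · 11/7 → 11/7.
The series converges when 11/7 · |u + 7| < 1, giving R = 7/11.
At u = -70/11: the terms do not tend to 0, so the series diverges.
When u = -84/11, the terms have absolute value of order m, which does not tend to 0, so the series diverges by the divergence test.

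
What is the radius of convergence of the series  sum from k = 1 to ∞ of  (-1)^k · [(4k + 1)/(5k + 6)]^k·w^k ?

R = 5/4

Applying the root test, |a_k|^(1/k) = (4k + 1)/(5k + 6) → 4/5.
Hence the series converges for |w| < 1/(4/5) = 5/4, so the radius of convergence is 5/4.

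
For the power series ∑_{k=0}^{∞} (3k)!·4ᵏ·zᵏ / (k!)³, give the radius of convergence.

By the ratio test, |a_{k+1}/a_k| = (3k+1)·(3k+2)·(3k+3)/(k+1)³ · 4 → 108.
Convergence for |z| · 108 < 1, i.e. |z| < 1/108. So R = 1/108.

R = 1/108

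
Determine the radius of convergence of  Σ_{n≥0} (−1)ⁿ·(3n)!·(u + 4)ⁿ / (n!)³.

Apply the ratio test: |a_{n+1}| / |a_n| = (3n+1)·(3n+2)·(3n+3)/(n+1)³, which tends to 27 as n → ∞.
Thus R = 1/(27) = 1/27.

R = 1/27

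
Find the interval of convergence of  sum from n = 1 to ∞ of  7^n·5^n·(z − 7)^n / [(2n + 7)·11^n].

[234/35, 256/35)

Apply the ratio test: |a_{n+1}| / |a_n| = [(2n + 7)/(2(n+1) + 7)] · 7·5/11, which tends to 35/11 as n → ∞.
Hence the series converges for |z − 7| < 1/(35/11) = 11/35, so the radius of convergence is 11/35.
Endpoint z = 256/35: the terms are asymptotic to a nonzero constant times 1/n, so the series diverges by limit comparison with Σ 1/n.
At z = 234/35: an alternating series whose terms decrease to 0 in absolute value, so it converges by the Leibniz criterion.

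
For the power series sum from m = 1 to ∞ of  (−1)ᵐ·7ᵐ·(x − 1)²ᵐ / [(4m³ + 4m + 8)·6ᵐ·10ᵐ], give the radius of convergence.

R = 2√105/7

By the ratio test, |a_{m+1}/a_m| = [(4m³ + 4m + 8)/(4(m+1)³ + 4(m+1) + 8)] · 7/(6·10) → 7/60.
Since the exponent of (x − 1) increases by 2 each term, convergence requires |x − 1|² < 60/7, hence R = 2√105/7.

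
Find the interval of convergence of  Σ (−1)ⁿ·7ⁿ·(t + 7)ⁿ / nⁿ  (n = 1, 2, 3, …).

(−∞, ∞)

By the Cauchy root test, |a_n|^(1/n) = 7/n → 0.
Since the n-th root of |a_n| tends to 0, the series converges for all real t; R = ∞.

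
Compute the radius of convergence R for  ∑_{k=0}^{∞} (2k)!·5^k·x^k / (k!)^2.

Ratio test: |a_{k+1}/a_k| = (2k+1)·(2k+2)/(k+1)² · 5 → 20 as k → ∞.
Thus R = 1/(20) = 1/20.

R = 1/20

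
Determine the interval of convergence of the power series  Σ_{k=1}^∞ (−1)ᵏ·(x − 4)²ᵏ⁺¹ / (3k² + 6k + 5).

[3, 5]

Ratio test: |a_{k+1}/a_k| = (3k² + 6k + 5)/(3(k+1)² + 6(k+1) + 5) → 1 as k → ∞.
Successive powers of (x − 4) differ by 2, so the series converges when |x − 4|² · 1 < 1, i.e. |x − 4| < √(1) = 1. So R = 1.
When x = 5, the terms are on the order of 1/k², so the series converges absolutely by comparison with the p-series (p = 2 > 1).
When x = 3, absolute convergence follows by limit comparison with Σ 1/k².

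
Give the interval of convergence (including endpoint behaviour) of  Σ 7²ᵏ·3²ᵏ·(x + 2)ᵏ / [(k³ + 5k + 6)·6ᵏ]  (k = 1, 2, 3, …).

By the ratio test, |a_{k+1}/a_k| = [(k³ + 5k + 6)/((k+1)³ + 5(k+1) + 6)] · 49·9/6 → 147/2.
Thus R = 1/(147/2) = 2/147.
When x = -292/147, the terms are on the order of 1/k³, so the series converges absolutely by comparison with the p-series (p = 3 > 1).
When x = -296/147, absolute convergence follows by limit comparison with Σ 1/k³.

[-296/147, -292/147]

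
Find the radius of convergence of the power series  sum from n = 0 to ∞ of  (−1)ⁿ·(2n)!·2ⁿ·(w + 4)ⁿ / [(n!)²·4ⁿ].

Ratio test: |a_{n+1}/a_n| = (2n+1)·(2n+2)/(n+1)² · 2/4 → 2 as n → ∞.
Thus R = 1/(2) = 1/2.

R = 1/2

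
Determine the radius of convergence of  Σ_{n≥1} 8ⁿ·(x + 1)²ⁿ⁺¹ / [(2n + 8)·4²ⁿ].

R = √2

By the ratio test, |a_{n+1}/a_n| = [(2n + 8)/(2(n+1) + 8)] · 8/16 → 1/2.
Since the exponent of (x + 1) increases by 2 each term, convergence requires |x + 1|² < 2, hence R = √2.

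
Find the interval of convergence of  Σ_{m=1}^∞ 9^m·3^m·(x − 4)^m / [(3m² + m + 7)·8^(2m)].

By the ratio test, |a_{m+1}/a_m| = [(3m² + m + 7)/(3(m+1)² + (m+1) + 7)] · 9·3/64 → 27/64.
The series converges when 27/64 · |x − 4| < 1, giving R = 64/27.
Endpoint x = 172/27: absolute convergence follows by limit comparison with Σ 1/m².
At x = 44/27: the terms are on the order of 1/m², so the series converges absolutely by comparison with the p-series (p = 2 > 1).

[44/27, 172/27]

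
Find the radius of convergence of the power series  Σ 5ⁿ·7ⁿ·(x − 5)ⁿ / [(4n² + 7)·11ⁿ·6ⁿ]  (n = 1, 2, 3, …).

By the ratio test, |a_{n+1}/a_n| = [(4n² + 7)/(4(n+1)² + 7)] · 5·7/(11·6) → 35/66.
The series converges when 35/66 · |x − 5| < 1, giving R = 66/35.

R = 66/35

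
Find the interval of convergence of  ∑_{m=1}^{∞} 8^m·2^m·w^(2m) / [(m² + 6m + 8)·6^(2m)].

Apply the ratio test: |a_{m+1}| / |a_m| = [(m² + 6m + 8)/((m+1)² + 6(m+1) + 8)] · 8·2/36, which tends to 4/9 as m → ∞.
Since the exponent of w increases by 2 each term, convergence requires |w|² < 9/4, hence R = 3/2.
Endpoint w = 3/2: absolute convergence follows by limit comparison with Σ 1/m².
At w = -3/2: the series is dominated by a constant times Σ 1/m², which converges (p = 2 > 1).

[-3/2, 3/2]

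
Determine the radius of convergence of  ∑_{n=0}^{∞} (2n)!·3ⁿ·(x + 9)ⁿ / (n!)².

R = 1/12

The ratio of consecutive coefficients is (2n+1)·(2n+2)/(n+1)² · 3 → 12.
Thus R = 1/(12) = 1/12.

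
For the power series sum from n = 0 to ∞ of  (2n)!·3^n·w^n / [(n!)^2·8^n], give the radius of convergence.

R = 2/3

By the ratio test, |a_{n+1}/a_n| = (2n+1)·(2n+2)/(n+1)² · 3/8 → 3/2.
The series converges when 3/2 · |w| < 1, giving R = 2/3.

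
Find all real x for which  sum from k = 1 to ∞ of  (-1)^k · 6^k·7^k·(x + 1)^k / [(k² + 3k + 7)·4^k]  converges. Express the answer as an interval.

The ratio of consecutive coefficients is [(k² + 3k + 7)/((k+1)² + 3(k+1) + 7)] · 6·7/4 → 21/2.
Thus R = 1/(21/2) = 2/21.
When x = -19/21, the terms are on the order of 1/k², so the series converges absolutely by comparison with the p-series (p = 2 > 1).
At x = -23/21: the terms are on the order of 1/k², so the series converges absolutely by comparison with the p-series (p = 2 > 1).

[-23/21, -19/21]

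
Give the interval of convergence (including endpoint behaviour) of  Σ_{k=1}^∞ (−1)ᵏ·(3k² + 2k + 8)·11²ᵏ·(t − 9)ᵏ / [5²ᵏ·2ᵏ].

By the ratio test, |a_{k+1}/a_k| = [(3(k+1)² + 2(k+1) + 8)/(3k² + 2k + 8)] · 121/(25·2) → 121/50.
Thus R = 1/(121/50) = 50/121.
Endpoint t = 1139/121: the k-th term does not approach 0; divergence by the term test.
When t = 1039/121, the terms have absolute value of order k², which does not tend to 0, so the series diverges by the divergence test.

(1039/121, 1139/121)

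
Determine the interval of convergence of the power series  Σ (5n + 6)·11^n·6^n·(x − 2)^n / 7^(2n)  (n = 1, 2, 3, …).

(83/66, 181/66)

Ratio test: |a_{n+1}/a_n| = [(5(n+1) + 6)/(5n + 6)] · 11·6/49 → 66/49 as n → ∞.
Convergence for |x − 2| · 66/49 < 1, i.e. |x − 2| < 49/66. So R = 49/66.
Check x = 181/66: the terms do not tend to 0, so the series diverges.
When x = 83/66, the n-th term does not approach 0; divergence by the term test.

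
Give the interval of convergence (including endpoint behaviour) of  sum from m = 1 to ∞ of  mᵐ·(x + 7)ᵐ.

Applying the root test, |a_m|^(1/m) = m → ∞.
Since the m-th root of |a_m| is unbounded, the series converges only at x = -7; R = 0.

{-7}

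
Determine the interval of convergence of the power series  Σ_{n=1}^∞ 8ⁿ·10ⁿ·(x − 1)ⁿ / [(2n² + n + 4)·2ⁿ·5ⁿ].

[7/8, 9/8]

Ratio test: |a_{n+1}/a_n| = [(2n² + n + 4)/(2(n+1)² + (n+1) + 4)] · 8·10/(2·5) → 8 as n → ∞.
Hence the series converges for |x − 1| < 1/(8) = 1/8, so the radius of convergence is 1/8.
Endpoint x = 9/8: absolute convergence follows by limit comparison with Σ 1/n².
Endpoint x = 7/8: the series is dominated by a constant times Σ 1/n², which converges (p = 2 > 1).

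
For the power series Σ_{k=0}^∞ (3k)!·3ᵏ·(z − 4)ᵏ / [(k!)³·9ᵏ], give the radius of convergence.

R = 1/9

Apply the ratio test: |a_{k+1}| / |a_k| = (3k+1)·(3k+2)·(3k+3)/(k+1)³ · 3/9, which tends to 9 as k → ∞.
Thus R = 1/(9) = 1/9.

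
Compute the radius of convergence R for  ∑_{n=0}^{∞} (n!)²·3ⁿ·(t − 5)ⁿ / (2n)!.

Apply the ratio test: |a_{n+1}| / |a_n| = (n+1)²/[(2n+1)·(2n+2)] · 3, which tends to 3/4 as n → ∞.
The series converges when 3/4 · |t − 5| < 1, giving R = 4/3.

R = 4/3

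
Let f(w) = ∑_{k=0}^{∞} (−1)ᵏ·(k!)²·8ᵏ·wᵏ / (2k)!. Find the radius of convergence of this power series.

R = 1/2

Ratio test: |a_{k+1}/a_k| = (k+1)²/[(2k+1)·(2k+2)] · 8 → 2 as k → ∞.
Hence the series converges for |w| < 1/(2) = 1/2, so the radius of convergence is 1/2.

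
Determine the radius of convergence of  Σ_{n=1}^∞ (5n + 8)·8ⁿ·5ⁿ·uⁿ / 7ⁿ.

Ratio test: |a_{n+1}/a_n| = [(5(n+1) + 8)/(5n + 8)] · 8·5/7 → 40/7 as n → ∞.
Convergence for |u| · 40/7 < 1, i.e. |u| < 7/40. So R = 7/40.

R = 7/40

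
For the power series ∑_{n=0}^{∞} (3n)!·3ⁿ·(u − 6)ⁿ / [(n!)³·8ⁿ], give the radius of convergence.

By the ratio test, |a_{n+1}/a_n| = (3n+1)·(3n+2)·(3n+3)/(n+1)³ · 3/8 → 81/8.
Convergence for |u − 6| · 81/8 < 1, i.e. |u − 6| < 8/81. So R = 8/81.

R = 8/81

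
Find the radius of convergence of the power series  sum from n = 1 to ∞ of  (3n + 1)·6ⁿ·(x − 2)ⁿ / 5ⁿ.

R = 5/6

Ratio test: |a_{n+1}/a_n| = [(3(n+1) + 1)/(3n + 1)] · 6/5 → 6/5 as n → ∞.
Thus R = 1/(6/5) = 5/6.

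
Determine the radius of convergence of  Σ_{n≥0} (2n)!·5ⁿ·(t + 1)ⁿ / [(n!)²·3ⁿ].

By the ratio test, |a_{n+1}/a_n| = (2n+1)·(2n+2)/(n+1)² · 5/3 → 20/3.
Hence the series converges for |t + 1| < 1/(20/3) = 3/20, so the radius of convergence is 3/20.

R = 3/20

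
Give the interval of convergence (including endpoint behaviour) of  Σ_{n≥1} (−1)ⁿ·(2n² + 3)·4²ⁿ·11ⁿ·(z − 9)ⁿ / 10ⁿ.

(787/88, 797/88)

Apply the ratio test: |a_{n+1}| / |a_n| = [(2(n+1)² + 3)/(2n² + 3)] · 16·11/10, which tends to 88/5 as n → ∞.
The series converges when 88/5 · |z − 9| < 1, giving R = 5/88.
At z = 797/88: the terms do not tend to 0, so the series diverges.
Endpoint z = 787/88: the terms have absolute value of order n², which does not tend to 0, so the series diverges by the divergence test.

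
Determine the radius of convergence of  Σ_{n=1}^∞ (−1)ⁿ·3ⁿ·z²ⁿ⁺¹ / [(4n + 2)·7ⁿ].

Ratio test: |a_{n+1}/a_n| = [(4n + 2)/(4(n+1) + 2)] · 3/7 → 3/7 as n → ∞.
Successive powers of z differ by 2, so the series converges when |z|² · 3/7 < 1, i.e. |z| < √(7/3). So R = √21/3.

R = √21/3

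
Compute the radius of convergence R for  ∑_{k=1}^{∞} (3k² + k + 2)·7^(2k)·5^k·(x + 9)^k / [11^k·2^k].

R = 22/245

By the ratio test, |a_{k+1}/a_k| = [(3(k+1)² + (k+1) + 2)/(3k² + k + 2)] · 49·5/(11·2) → 245/22.
Convergence for |x + 9| · 245/22 < 1, i.e. |x + 9| < 22/245. So R = 22/245.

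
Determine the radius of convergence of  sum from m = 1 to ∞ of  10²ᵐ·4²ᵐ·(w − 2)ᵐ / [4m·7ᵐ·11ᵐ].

R = 77/1600

The ratio of consecutive coefficients is [4m/4(m+1)] · 100·16/(7·11) → 1600/77.
The series converges when 1600/77 · |w − 2| < 1, giving R = 77/1600.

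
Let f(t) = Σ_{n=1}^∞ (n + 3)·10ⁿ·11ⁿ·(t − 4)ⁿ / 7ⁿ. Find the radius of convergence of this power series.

By the ratio test, |a_{n+1}/a_n| = [((n+1) + 3)/(n + 3)] · 10·11/7 → 110/7.
The series converges when 110/7 · |t − 4| < 1, giving R = 7/110.

R = 7/110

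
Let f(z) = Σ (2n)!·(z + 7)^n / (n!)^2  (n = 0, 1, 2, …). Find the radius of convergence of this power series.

R = 1/4

Ratio test: |a_{n+1}/a_n| = (2n+1)·(2n+2)/(n+1)² → 4 as n → ∞.
Thus R = 1/(4) = 1/4.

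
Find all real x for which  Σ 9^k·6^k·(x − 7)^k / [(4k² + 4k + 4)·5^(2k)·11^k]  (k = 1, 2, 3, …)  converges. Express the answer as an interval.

[103/54, 653/54]

The ratio of consecutive coefficients is [(4k² + 4k + 4)/(4(k+1)² + 4(k+1) + 4)] · 9·6/(25·11) → 54/275.
Thus R = 1/(54/275) = 275/54.
When x = 653/54, absolute convergence follows by limit comparison with Σ 1/k².
At x = 103/54: the series is dominated by a constant times Σ 1/k², which converges (p = 2 > 1).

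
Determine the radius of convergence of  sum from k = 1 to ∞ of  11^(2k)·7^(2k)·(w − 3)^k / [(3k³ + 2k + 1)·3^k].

Ratio test: |a_{k+1}/a_k| = [(3k³ + 2k + 1)/(3(k+1)³ + 2(k+1) + 1)] · 121·49/3 → 5929/3 as k → ∞.
Thus R = 1/(5929/3) = 3/5929.

R = 3/5929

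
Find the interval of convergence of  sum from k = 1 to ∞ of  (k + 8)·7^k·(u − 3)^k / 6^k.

Apply the ratio test: |a_{k+1}| / |a_k| = [((k+1) + 8)/(k + 8)] · 7/6, which tends to 7/6 as k → ∞.
Convergence for |u − 3| · 7/6 < 1, i.e. |u − 3| < 6/7. So R = 6/7.
Endpoint u = 27/7: the terms have absolute value of order k, which does not tend to 0, so the series diverges by the divergence test.
At u = 15/7: the terms do not tend to 0, so the series diverges.

(15/7, 27/7)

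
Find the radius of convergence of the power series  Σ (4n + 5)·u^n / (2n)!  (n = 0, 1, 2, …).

Apply the ratio test: |a_{n+1}| / |a_n| = (4(n+1) + 5)/(4n + 5) · 1/[(2n+1)·(2n+2)], which tends to 0 as n → ∞.
The ratio tends to 0 regardless of u, hence R = ∞.

R = ∞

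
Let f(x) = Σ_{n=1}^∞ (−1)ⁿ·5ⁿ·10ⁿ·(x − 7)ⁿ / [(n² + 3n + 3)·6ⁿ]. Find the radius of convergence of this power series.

Ratio test: |a_{n+1}/a_n| = [(n² + 3n + 3)/((n+1)² + 3(n+1) + 3)] · 5·10/6 → 25/3 as n → ∞.
Thus R = 1/(25/3) = 3/25.

R = 3/25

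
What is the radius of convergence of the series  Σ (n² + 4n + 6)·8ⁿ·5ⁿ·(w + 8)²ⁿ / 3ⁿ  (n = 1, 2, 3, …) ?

Ratio test: |a_{n+1}/a_n| = [((n+1)² + 4(n+1) + 6)/(n² + 4n + 6)] · 8·5/3 → 40/3 as n → ∞.
Writing y = (w + 8)², the series in y has radius 3/40, so |w + 8| < √(3/40) and R = √30/20.

R = √30/20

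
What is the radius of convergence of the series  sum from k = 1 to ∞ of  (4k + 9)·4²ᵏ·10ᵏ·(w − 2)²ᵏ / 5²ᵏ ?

R = √10/8

The ratio of consecutive coefficients is [(4(k+1) + 9)/(4k + 9)] · 16·10/25 → 32/5.
Writing y = (w − 2)², the series in y has radius 5/32, so |w − 2| < √(5/32) and R = √10/8.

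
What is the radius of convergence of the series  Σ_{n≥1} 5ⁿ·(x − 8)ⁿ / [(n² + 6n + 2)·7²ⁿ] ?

R = 49/5

Ratio test: |a_{n+1}/a_n| = [(n² + 6n + 2)/((n+1)² + 6(n+1) + 2)] · 5/49 → 5/49 as n → ∞.
The series converges when 5/49 · |x − 8| < 1, giving R = 49/5.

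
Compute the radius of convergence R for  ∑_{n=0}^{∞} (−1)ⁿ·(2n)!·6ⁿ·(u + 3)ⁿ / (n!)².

Ratio test: |a_{n+1}/a_n| = (2n+1)·(2n+2)/(n+1)² · 6 → 24 as n → ∞.
Hence the series converges for |u + 3| < 1/(24) = 1/24, so the radius of convergence is 1/24.

R = 1/24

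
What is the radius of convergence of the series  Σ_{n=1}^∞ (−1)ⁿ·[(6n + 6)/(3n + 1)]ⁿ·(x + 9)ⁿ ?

Root test: |a_n|^(1/n) = (6n + 6)/(3n + 1) → 2.
Hence the series converges for |x + 9| < 1/(2) = 1/2, so the radius of convergence is 1/2.

R = 1/2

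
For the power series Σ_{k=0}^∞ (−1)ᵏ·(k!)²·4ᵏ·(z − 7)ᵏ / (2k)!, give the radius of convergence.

R = 1

The ratio of consecutive coefficients is (k+1)²/[(2k+1)·(2k+2)] · 4 → 1.
Convergence for |z − 7| < 1, so R = 1.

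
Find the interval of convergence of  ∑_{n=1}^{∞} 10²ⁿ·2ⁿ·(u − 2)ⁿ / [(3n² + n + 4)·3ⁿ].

Ratio test: |a_{n+1}/a_n| = [(3n² + n + 4)/(3(n+1)² + (n+1) + 4)] · 100·2/3 → 200/3 as n → ∞.
Convergence for |u − 2| · 200/3 < 1, i.e. |u − 2| < 3/200. So R = 3/200.
When u = 403/200, the series is dominated by a constant times Σ 1/n², which converges (p = 2 > 1).
Endpoint u = 397/200: the series is dominated by a constant times Σ 1/n², which converges (p = 2 > 1).

[397/200, 403/200]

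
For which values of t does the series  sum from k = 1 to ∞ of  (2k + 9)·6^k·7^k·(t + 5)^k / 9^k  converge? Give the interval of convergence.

(-73/14, -67/14)

Apply the ratio test: |a_{k+1}| / |a_k| = [(2(k+1) + 9)/(2k + 9)] · 6·7/9, which tends to 14/3 as k → ∞.
Thus R = 1/(14/3) = 3/14.
Check t = -67/14: the terms do not tend to 0, so the series diverges.
Check t = -73/14: the terms have absolute value of order k, which does not tend to 0, so the series diverges by the divergence test.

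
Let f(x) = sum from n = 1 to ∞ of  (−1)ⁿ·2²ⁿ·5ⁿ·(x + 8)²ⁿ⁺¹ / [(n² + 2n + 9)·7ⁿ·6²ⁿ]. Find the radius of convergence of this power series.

Ratio test: |a_{n+1}/a_n| = [(n² + 2n + 9)/((n+1)² + 2(n+1) + 9)] · 4·5/(7·36) → 5/63 as n → ∞.
Writing y = (x + 8)², the series in y has radius 63/5, so |x + 8| < √(63/5) and R = 3√35/5.

R = 3√35/5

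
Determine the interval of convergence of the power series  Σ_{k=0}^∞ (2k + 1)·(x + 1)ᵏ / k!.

The ratio of consecutive coefficients is (2(k+1) + 1)/(2k + 1) · 1/(k+1) → 0.
Since the limit is 0 < 1 for every x, the series converges on all of ℝ and R = ∞.

(−∞, ∞)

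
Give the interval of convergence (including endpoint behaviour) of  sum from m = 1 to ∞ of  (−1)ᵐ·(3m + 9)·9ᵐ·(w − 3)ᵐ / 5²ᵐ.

(2/9, 52/9)

The ratio of consecutive coefficients is [(3(m+1) + 9)/(3m + 9)] · 9/25 → 9/25.
Hence the series converges for |w − 3| < 1/(9/25) = 25/9, so the radius of convergence is 25/9.
Endpoint w = 52/9: the terms have absolute value of order m, which does not tend to 0, so the series diverges by the divergence test.
At w = 2/9: the terms have absolute value of order m, which does not tend to 0, so the series diverges by the divergence test.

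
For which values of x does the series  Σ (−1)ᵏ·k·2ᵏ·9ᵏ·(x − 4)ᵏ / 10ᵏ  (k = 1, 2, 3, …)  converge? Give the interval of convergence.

The ratio of consecutive coefficients is [(k+1)/k] · 2·9/10 → 9/5.
Convergence for |x − 4| · 9/5 < 1, i.e. |x − 4| < 5/9. So R = 5/9.
When x = 41/9, the k-th term does not approach 0; divergence by the term test.
At x = 31/9: the k-th term does not approach 0; divergence by the term test.

(31/9, 41/9)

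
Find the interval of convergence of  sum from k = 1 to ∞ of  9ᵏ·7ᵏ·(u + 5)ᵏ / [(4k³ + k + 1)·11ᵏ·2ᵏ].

By the ratio test, |a_{k+1}/a_k| = [(4k³ + k + 1)/(4(k+1)³ + (k+1) + 1)] · 9·7/(11·2) → 63/22.
Convergence for |u + 5| · 63/22 < 1, i.e. |u + 5| < 22/63. So R = 22/63.
At u = -293/63: the series is dominated by a constant times Σ 1/k³, which converges (p = 3 > 1).
At u = -337/63: the series is dominated by a constant times Σ 1/k³, which converges (p = 3 > 1).

[-337/63, -293/63]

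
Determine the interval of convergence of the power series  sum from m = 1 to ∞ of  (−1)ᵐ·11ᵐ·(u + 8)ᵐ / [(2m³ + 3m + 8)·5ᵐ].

[-93/11, -83/11]

Ratio test: |a_{m+1}/a_m| = [(2m³ + 3m + 8)/(2(m+1)³ + 3(m+1) + 8)] · 11/5 → 11/5 as m → ∞.
Convergence for |u + 8| · 11/5 < 1, i.e. |u + 8| < 5/11. So R = 5/11.
Endpoint u = -83/11: absolute convergence follows by limit comparison with Σ 1/m³.
At u = -93/11: the terms are on the order of 1/m³, so the series converges absolutely by comparison with the p-series (p = 3 > 1).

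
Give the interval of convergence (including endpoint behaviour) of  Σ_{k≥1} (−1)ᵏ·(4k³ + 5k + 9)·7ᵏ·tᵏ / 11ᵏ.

(-11/7, 11/7)

By the ratio test, |a_{k+1}/a_k| = [(4(k+1)³ + 5(k+1) + 9)/(4k³ + 5k + 9)] · 7/11 → 7/11.
Convergence for |t| · 7/11 < 1, i.e. |t| < 11/7. So R = 11/7.
Endpoint t = 11/7: the terms do not tend to 0, so the series diverges.
At t = -11/7: the terms do not tend to 0, so the series diverges.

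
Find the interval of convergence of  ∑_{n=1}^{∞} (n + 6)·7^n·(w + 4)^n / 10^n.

Apply the ratio test: |a_{n+1}| / |a_n| = [((n+1) + 6)/(n + 6)] · 7/10, which tends to 7/10 as n → ∞.
Convergence for |w + 4| · 7/10 < 1, i.e. |w + 4| < 10/7. So R = 10/7.
When w = -18/7, the terms have absolute value of order n, which does not tend to 0, so the series diverges by the divergence test.
Check w = -38/7: the terms have absolute value of order n, which does not tend to 0, so the series diverges by the divergence test.

(-38/7, -18/7)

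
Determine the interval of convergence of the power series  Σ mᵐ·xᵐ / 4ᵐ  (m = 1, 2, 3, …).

By the Cauchy root test, |a_m|^(1/m) = m/4 → ∞.
The root grows without bound, so R = 0 (convergence only at x = 0).

{0}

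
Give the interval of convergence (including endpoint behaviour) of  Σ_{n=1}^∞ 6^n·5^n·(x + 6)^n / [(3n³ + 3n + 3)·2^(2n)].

Ratio test: |a_{n+1}/a_n| = [(3n³ + 3n + 3)/(3(n+1)³ + 3(n+1) + 3)] · 6·5/4 → 15/2 as n → ∞.
The series converges when 15/2 · |x + 6| < 1, giving R = 2/15.
Check x = -88/15: the series is dominated by a constant times Σ 1/n³, which converges (p = 3 > 1).
When x = -92/15, absolute convergence follows by limit comparison with Σ 1/n³.

[-92/15, -88/15]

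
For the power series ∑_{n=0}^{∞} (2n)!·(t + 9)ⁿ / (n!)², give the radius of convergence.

Apply the ratio test: |a_{n+1}| / |a_n| = (2n+1)·(2n+2)/(n+1)², which tends to 4 as n → ∞.
Convergence for |t + 9| · 4 < 1, i.e. |t + 9| < 1/4. So R = 1/4.

R = 1/4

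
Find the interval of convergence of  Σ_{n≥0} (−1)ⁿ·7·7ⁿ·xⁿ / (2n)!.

(−∞, ∞)

By the ratio test, |a_{n+1}/a_n| = 7/7 · 7 · 1/[(2n+1)·(2n+2)] → 0.
Since the limit is 0 < 1 for every x, the series converges on all of ℝ and R = ∞.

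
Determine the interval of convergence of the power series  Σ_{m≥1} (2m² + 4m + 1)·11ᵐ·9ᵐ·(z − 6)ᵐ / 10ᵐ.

(584/99, 604/99)

Ratio test: |a_{m+1}/a_m| = [(2(m+1)² + 4(m+1) + 1)/(2m² + 4m + 1)] · 11·9/10 → 99/10 as m → ∞.
Convergence for |z − 6| · 99/10 < 1, i.e. |z − 6| < 10/99. So R = 10/99.
When z = 604/99, the terms do not tend to 0, so the series diverges.
When z = 584/99, the terms have absolute value of order m², which does not tend to 0, so the series diverges by the divergence test.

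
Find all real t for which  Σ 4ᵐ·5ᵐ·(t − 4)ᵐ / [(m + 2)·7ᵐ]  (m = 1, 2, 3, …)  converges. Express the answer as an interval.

[73/20, 87/20)

Apply the ratio test: |a_{m+1}| / |a_m| = [(m + 2)/((m+1) + 2)] · 4·5/7, which tends to 20/7 as m → ∞.
Hence the series converges for |t − 4| < 1/(20/7) = 7/20, so the radius of convergence is 7/20.
Check t = 87/20: comparison with the harmonic series Σ 1/m shows the series diverges.
Check t = 73/20: convergence follows from the alternating series test (terms decrease monotonically to 0).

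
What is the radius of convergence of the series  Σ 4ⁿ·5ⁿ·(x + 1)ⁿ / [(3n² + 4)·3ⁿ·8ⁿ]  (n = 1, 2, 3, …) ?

Ratio test: |a_{n+1}/a_n| = [(3n² + 4)/(3(n+1)² + 4)] · 4·5/(3·8) → 5/6 as n → ∞.
Hence the series converges for |x + 1| < 1/(5/6) = 6/5, so the radius of convergence is 6/5.

R = 6/5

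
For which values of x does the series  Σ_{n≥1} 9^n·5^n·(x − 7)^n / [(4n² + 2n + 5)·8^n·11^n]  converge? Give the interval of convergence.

The ratio of consecutive coefficients is [(4n² + 2n + 5)/(4(n+1)² + 2(n+1) + 5)] · 9·5/(8·11) → 45/88.
The series converges when 45/88 · |x − 7| < 1, giving R = 88/45.
Endpoint x = 403/45: absolute convergence follows by limit comparison with Σ 1/n².
Endpoint x = 227/45: the series is dominated by a constant times Σ 1/n², which converges (p = 2 > 1).

[227/45, 403/45]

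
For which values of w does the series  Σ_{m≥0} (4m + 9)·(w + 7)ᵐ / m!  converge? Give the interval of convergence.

(−∞, ∞)

Apply the ratio test: |a_{m+1}| / |a_m| = (4(m+1) + 9)/(4m + 9) · 1/(m+1), which tends to 0 as m → ∞.
The limit is 0, so the series converges for all w; R = ∞.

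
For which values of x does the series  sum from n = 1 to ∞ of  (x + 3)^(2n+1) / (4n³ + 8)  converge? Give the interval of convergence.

The ratio of consecutive coefficients is (4n³ + 8)/(4(n+1)³ + 8) → 1.
Successive powers of (x + 3) differ by 2, so the series converges when |x + 3|² · 1 < 1, i.e. |x + 3| < √(1) = 1. So R = 1.
At x = -2: the series is dominated by a constant times Σ 1/n³, which converges (p = 3 > 1).
Check x = -4: the terms are on the order of 1/n³, so the series converges absolutely by comparison with the p-series (p = 3 > 1).

[-4, -2]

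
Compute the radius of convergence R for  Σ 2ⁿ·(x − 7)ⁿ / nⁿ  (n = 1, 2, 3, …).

By the Cauchy root test, |a_n|^(1/n) = 2/n → 0.
Since the n-th root of |a_n| tends to 0, the series converges for all real x; R = ∞.

R = ∞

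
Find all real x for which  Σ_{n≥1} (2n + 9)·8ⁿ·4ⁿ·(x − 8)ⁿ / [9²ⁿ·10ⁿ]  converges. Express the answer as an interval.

(-277/16, 533/16)

Ratio test: |a_{n+1}/a_n| = [(2(n+1) + 9)/(2n + 9)] · 8·4/(81·10) → 16/405 as n → ∞.
Convergence for |x − 8| · 16/405 < 1, i.e. |x − 8| < 405/16. So R = 405/16.
When x = 533/16, the n-th term does not approach 0; divergence by the term test.
When x = -277/16, the n-th term does not approach 0; divergence by the term test.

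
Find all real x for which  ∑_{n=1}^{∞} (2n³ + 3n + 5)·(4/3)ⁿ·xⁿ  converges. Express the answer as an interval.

(-3/4, 3/4)

The ratio of consecutive coefficients is [(2(n+1)³ + 3(n+1) + 5)/(2n³ + 3n + 5)] · 4/3 → 4/3.
Thus R = 1/(4/3) = 3/4.
At x = 3/4: the terms have absolute value of order n³, which does not tend to 0, so the series diverges by the divergence test.
Endpoint x = -3/4: the terms do not tend to 0, so the series diverges.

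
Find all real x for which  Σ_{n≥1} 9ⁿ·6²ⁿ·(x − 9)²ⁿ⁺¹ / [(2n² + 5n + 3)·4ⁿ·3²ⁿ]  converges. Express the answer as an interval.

By the ratio test, |a_{n+1}/a_n| = [(2n² + 5n + 3)/(2(n+1)² + 5(n+1) + 3)] · 9·36/(4·9) → 9.
Since the exponent of (x − 9) increases by 2 each term, convergence requires |x − 9|² < 1/9, hence R = 1/3.
When x = 28/3, the terms are on the order of 1/n², so the series converges absolutely by comparison with the p-series (p = 2 > 1).
Check x = 26/3: absolute convergence follows by limit comparison with Σ 1/n².

[26/3, 28/3]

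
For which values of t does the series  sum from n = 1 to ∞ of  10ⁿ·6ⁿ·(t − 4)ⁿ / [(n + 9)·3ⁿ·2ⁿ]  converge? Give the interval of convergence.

Ratio test: |a_{n+1}/a_n| = [(n + 9)/((n+1) + 9)] · 10·6/(3·2) → 10 as n → ∞.
Thus R = 1/(10) = 1/10.
At t = 41/10: the terms behave like c/n; limit comparison with the harmonic series gives divergence.
Endpoint t = 39/10: an alternating series whose terms decrease to 0 in absolute value, so it converges by the Leibniz criterion.

[39/10, 41/10)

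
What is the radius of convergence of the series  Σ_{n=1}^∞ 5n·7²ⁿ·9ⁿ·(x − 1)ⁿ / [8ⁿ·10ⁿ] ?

R = 80/441

Ratio test: |a_{n+1}/a_n| = [5(n+1)/5n] · 49·9/(8·10) → 441/80 as n → ∞.
Thus R = 1/(441/80) = 80/441.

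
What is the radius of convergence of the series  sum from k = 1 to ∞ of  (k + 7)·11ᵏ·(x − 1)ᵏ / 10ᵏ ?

By the ratio test, |a_{k+1}/a_k| = [((k+1) + 7)/(k + 7)] · 11/10 → 11/10.
Convergence for |x − 1| · 11/10 < 1, i.e. |x − 1| < 10/11. So R = 10/11.

R = 10/11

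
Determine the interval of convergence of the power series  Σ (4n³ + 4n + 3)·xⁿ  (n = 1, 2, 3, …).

Ratio test: |a_{n+1}/a_n| = (4(n+1)³ + 4(n+1) + 3)/(4n³ + 4n + 3) → 1 as n → ∞.
So the series converges when |x| < 1 and diverges when |x| > 1; R = 1.
When x = 1, the terms have absolute value of order n³, which does not tend to 0, so the series diverges by the divergence test.
Endpoint x = -1: the terms have absolute value of order n³, which does not tend to 0, so the series diverges by the divergence test.

(-1, 1)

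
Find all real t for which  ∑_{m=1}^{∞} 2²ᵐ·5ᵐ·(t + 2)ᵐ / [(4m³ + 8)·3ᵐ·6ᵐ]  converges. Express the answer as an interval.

[-29/10, -11/10]

By the ratio test, |a_{m+1}/a_m| = [(4m³ + 8)/(4(m+1)³ + 8)] · 4·5/(3·6) → 10/9.
Thus R = 1/(10/9) = 9/10.
Check t = -11/10: absolute convergence follows by limit comparison with Σ 1/m³.
At t = -29/10: absolute convergence follows by limit comparison with Σ 1/m³.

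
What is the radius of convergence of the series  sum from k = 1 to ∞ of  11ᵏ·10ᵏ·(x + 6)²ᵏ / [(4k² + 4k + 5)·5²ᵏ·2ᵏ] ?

The ratio of consecutive coefficients is [(4k² + 4k + 5)/(4(k+1)² + 4(k+1) + 5)] · 11·10/(25·2) → 11/5.
Writing y = (x + 6)², the series in y has radius 5/11, so |x + 6| < √(5/11) and R = √55/11.

R = √55/11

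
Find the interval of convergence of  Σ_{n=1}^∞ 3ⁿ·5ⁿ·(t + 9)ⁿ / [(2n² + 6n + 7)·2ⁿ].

[-137/15, -133/15]

By the ratio test, |a_{n+1}/a_n| = [(2n² + 6n + 7)/(2(n+1)² + 6(n+1) + 7)] · 3·5/2 → 15/2.
The series converges when 15/2 · |t + 9| < 1, giving R = 2/15.
Endpoint t = -133/15: the terms are on the order of 1/n², so the series converges absolutely by comparison with the p-series (p = 2 > 1).
When t = -137/15, the series is dominated by a constant times Σ 1/n², which converges (p = 2 > 1).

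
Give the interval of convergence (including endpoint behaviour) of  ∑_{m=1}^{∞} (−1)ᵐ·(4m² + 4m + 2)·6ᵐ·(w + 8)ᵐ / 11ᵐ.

(-59/6, -37/6)

Apply the ratio test: |a_{m+1}| / |a_m| = [(4(m+1)² + 4(m+1) + 2)/(4m² + 4m + 2)] · 6/11, which tends to 6/11 as m → ∞.
Convergence for |w + 8| · 6/11 < 1, i.e. |w + 8| < 11/6. So R = 11/6.
Endpoint w = -37/6: the m-th term does not approach 0; divergence by the term test.
Check w = -59/6: the terms do not tend to 0, so the series diverges.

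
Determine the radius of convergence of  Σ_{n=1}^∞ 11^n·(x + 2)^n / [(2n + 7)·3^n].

R = 3/11

By the ratio test, |a_{n+1}/a_n| = [(2n + 7)/(2(n+1) + 7)] · 11/3 → 11/3.
Hence the series converges for |x + 2| < 1/(11/3) = 3/11, so the radius of convergence is 3/11.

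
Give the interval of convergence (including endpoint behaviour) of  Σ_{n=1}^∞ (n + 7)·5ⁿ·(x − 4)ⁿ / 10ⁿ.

(2, 6)

Apply the ratio test: |a_{n+1}| / |a_n| = [((n+1) + 7)/(n + 7)] · 5/10, which tends to 1/2 as n → ∞.
Thus R = 1/(1/2) = 2.
Check x = 6: the terms have absolute value of order n, which does not tend to 0, so the series diverges by the divergence test.
At x = 2: the terms have absolute value of order n, which does not tend to 0, so the series diverges by the divergence test.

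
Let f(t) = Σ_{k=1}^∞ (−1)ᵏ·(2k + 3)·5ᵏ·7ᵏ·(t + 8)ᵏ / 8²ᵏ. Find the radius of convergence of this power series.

R = 64/35

Ratio test: |a_{k+1}/a_k| = [(2(k+1) + 3)/(2k + 3)] · 5·7/64 → 35/64 as k → ∞.
The series converges when 35/64 · |t + 8| < 1, giving R = 64/35.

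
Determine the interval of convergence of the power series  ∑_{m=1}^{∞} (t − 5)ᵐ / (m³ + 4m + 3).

By the ratio test, |a_{m+1}/a_m| = (m³ + 4m + 3)/((m+1)³ + 4(m+1) + 3) → 1.
Convergence for |t − 5| < 1, so R = 1.
Endpoint t = 6: the series is dominated by a constant times Σ 1/m³, which converges (p = 3 > 1).
Endpoint t = 4: the series is dominated by a constant times Σ 1/m³, which converges (p = 3 > 1).

[4, 6]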